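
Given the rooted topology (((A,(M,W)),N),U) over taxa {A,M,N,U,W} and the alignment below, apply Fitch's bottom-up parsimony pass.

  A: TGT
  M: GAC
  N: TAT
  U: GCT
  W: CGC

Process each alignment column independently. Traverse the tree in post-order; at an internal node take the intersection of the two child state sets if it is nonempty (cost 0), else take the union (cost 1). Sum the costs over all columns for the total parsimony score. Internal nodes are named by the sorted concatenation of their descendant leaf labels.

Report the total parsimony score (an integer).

7

site 0, node MW: M={G} ∪ W={C} → {C,G} (+1)
site 0, node AMW: A={T} ∪ MW={C,G} → {C,G,T} (+1)
site 0, node AMNW: AMW={C,G,T} ∩ N={T} → {T} (+0)
site 0, node AMNUW: AMNW={T} ∪ U={G} → {G,T} (+1)
site 1, node MW: M={A} ∪ W={G} → {A,G} (+1)
site 1, node AMW: A={G} ∩ MW={A,G} → {G} (+0)
site 1, node AMNW: AMW={G} ∪ N={A} → {A,G} (+1)
site 1, node AMNUW: AMNW={A,G} ∪ U={C} → {A,C,G} (+1)
site 2, node MW: M={C} ∩ W={C} → {C} (+0)
site 2, node AMW: A={T} ∪ MW={C} → {C,T} (+1)
site 2, node AMNW: AMW={C,T} ∩ N={T} → {T} (+0)
site 2, node AMNUW: AMNW={T} ∩ U={T} → {T} (+0)
per-site changes: [3, 3, 1]; total = 7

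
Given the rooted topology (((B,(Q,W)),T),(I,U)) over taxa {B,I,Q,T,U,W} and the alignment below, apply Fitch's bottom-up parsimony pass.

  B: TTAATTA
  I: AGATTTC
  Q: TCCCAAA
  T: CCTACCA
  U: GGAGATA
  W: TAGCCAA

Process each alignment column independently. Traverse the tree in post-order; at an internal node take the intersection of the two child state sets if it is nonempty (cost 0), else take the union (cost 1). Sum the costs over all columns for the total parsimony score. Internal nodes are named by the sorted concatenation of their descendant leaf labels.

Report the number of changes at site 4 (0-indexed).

QW@0: {T} ∩ {T} = {T} (intersection, +0)
BQW@0: {T} ∩ {T} = {T} (intersection, +0)
BQTW@0: {T} ∪ {C} = {C,T} (union, +1)
IU@0: {A} ∪ {G} = {A,G} (union, +1)
BIQTUW@0: {C,T} ∪ {A,G} = {A,C,G,T} (union, +1)
QW@1: {C} ∪ {A} = {A,C} (union, +1)
BQW@1: {T} ∪ {A,C} = {A,C,T} (union, +1)
BQTW@1: {A,C,T} ∩ {C} = {C} (intersection, +0)
IU@1: {G} ∩ {G} = {G} (intersection, +0)
BIQTUW@1: {C} ∪ {G} = {C,G} (union, +1)
QW@2: {C} ∪ {G} = {C,G} (union, +1)
BQW@2: {A} ∪ {C,G} = {A,C,G} (union, +1)
BQTW@2: {A,C,G} ∪ {T} = {A,C,G,T} (union, +1)
IU@2: {A} ∩ {A} = {A} (intersection, +0)
BIQTUW@2: {A,C,G,T} ∩ {A} = {A} (intersection, +0)
QW@3: {C} ∩ {C} = {C} (intersection, +0)
BQW@3: {A} ∪ {C} = {A,C} (union, +1)
BQTW@3: {A,C} ∩ {A} = {A} (intersection, +0)
IU@3: {T} ∪ {G} = {G,T} (union, +1)
BIQTUW@3: {A} ∪ {G,T} = {A,G,T} (union, +1)
QW@4: {A} ∪ {C} = {A,C} (union, +1)
BQW@4: {T} ∪ {A,C} = {A,C,T} (union, +1)
BQTW@4: {A,C,T} ∩ {C} = {C} (intersection, +0)
IU@4: {T} ∪ {A} = {A,T} (union, +1)
BIQTUW@4: {C} ∪ {A,T} = {A,C,T} (union, +1)
QW@5: {A} ∩ {A} = {A} (intersection, +0)
BQW@5: {T} ∪ {A} = {A,T} (union, +1)
BQTW@5: {A,T} ∪ {C} = {A,C,T} (union, +1)
IU@5: {T} ∩ {T} = {T} (intersection, +0)
BIQTUW@5: {A,C,T} ∩ {T} = {T} (intersection, +0)
QW@6: {A} ∩ {A} = {A} (intersection, +0)
BQW@6: {A} ∩ {A} = {A} (intersection, +0)
BQTW@6: {A} ∩ {A} = {A} (intersection, +0)
IU@6: {C} ∪ {A} = {A,C} (union, +1)
BIQTUW@6: {A} ∩ {A,C} = {A} (intersection, +0)
per-site changes: [3, 3, 3, 3, 4, 2, 1]; total = 19

4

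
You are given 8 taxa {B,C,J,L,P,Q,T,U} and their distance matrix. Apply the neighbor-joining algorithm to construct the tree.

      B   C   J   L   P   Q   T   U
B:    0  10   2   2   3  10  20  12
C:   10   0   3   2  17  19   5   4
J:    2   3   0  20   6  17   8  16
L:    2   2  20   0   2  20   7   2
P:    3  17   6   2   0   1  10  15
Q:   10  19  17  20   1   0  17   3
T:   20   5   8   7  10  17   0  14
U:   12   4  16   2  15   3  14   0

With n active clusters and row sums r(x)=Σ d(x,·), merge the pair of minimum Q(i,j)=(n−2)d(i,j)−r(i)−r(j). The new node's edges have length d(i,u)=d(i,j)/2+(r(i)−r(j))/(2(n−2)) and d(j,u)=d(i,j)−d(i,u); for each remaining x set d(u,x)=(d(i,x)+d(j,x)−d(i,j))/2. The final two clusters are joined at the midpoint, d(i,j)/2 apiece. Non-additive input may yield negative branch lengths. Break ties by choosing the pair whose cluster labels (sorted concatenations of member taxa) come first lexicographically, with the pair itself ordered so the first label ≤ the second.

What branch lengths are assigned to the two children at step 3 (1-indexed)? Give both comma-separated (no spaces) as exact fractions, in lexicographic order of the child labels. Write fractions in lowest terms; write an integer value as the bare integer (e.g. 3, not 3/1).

iteration 1: select P,Q (d=1, Q=-135); attach at lengths (-9/4, 13/4); label the merged cluster PQ
  updated: d(B,PQ)=6, d(C,PQ)=35/2, d(J,PQ)=11, d(L,PQ)=21/2, d(PQ,T)=13, d(PQ,U)=17/2
iteration 2: select B,J (d=2, Q=-102); attach at lengths (1/5, 9/5); label the merged cluster BJ
  updated: d(BJ,C)=11/2, d(BJ,L)=10, d(BJ,PQ)=15/2, d(BJ,T)=13, d(BJ,U)=13
iteration 3: select BJ,PQ (d=15/2, Q=-76); attach at lengths (11/4, 19/4); label the merged cluster BJPQ
  updated: d(BJPQ,C)=31/4, d(BJPQ,L)=13/2, d(BJPQ,T)=37/4, d(BJPQ,U)=7
iteration 4: select C,T (d=5, Q=-39); attach at lengths (-1/4, 21/4); label the merged cluster CT
  updated: d(BJPQ,CT)=6, d(CT,L)=2, d(CT,U)=13/2
iteration 5: select BJPQ,CT (d=6, Q=-22); attach at lengths (17/4, 7/4); label the merged cluster BCJPQT
  updated: d(BCJPQT,L)=5/4, d(BCJPQT,U)=15/4
iteration 6: select BCJPQT,L (d=5/4, Q=-7); attach at lengths (3/2, -1/4); label the merged cluster BCJLPQT
  updated: d(BCJLPQT,U)=9/4
iteration 7: select BCJLPQT,U (d=9/4); attach at lengths (9/8, 9/8); label the merged cluster BCJLPQTU
final tree: (((((B:1/5,J:9/5):11/4,(P:-9/4,Q:13/4):19/4):17/4,(C:-1/4,T:21/4):7/4):3/2,L:-1/4):9/8,U:9/8)
total length: 25

11/4,19/4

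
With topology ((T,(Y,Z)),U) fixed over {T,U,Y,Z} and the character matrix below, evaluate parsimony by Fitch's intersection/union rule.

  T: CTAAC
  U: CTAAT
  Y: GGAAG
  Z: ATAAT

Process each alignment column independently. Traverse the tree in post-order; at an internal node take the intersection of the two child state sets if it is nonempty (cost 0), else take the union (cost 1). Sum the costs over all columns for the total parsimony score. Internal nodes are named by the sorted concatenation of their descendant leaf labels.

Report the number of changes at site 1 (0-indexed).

1

[col 0] YZ: children Y:{G}, Z:{A} ∪→ {A,G}; cost 1
[col 0] TYZ: children T:{C}, YZ:{A,G} ∪→ {A,C,G}; cost 1
[col 0] TUYZ: children TYZ:{A,C,G}, U:{C} ∩→ {C}; cost 0
[col 1] YZ: children Y:{G}, Z:{T} ∪→ {G,T}; cost 1
[col 1] TYZ: children T:{T}, YZ:{G,T} ∩→ {T}; cost 0
[col 1] TUYZ: children TYZ:{T}, U:{T} ∩→ {T}; cost 0
[col 2] YZ: children Y:{A}, Z:{A} ∩→ {A}; cost 0
[col 2] TYZ: children T:{A}, YZ:{A} ∩→ {A}; cost 0
[col 2] TUYZ: children TYZ:{A}, U:{A} ∩→ {A}; cost 0
[col 3] YZ: children Y:{A}, Z:{A} ∩→ {A}; cost 0
[col 3] TYZ: children T:{A}, YZ:{A} ∩→ {A}; cost 0
[col 3] TUYZ: children TYZ:{A}, U:{A} ∩→ {A}; cost 0
[col 4] YZ: children Y:{G}, Z:{T} ∪→ {G,T}; cost 1
[col 4] TYZ: children T:{C}, YZ:{G,T} ∪→ {C,G,T}; cost 1
[col 4] TUYZ: children TYZ:{C,G,T}, U:{T} ∩→ {T}; cost 0
per-site changes: [2, 1, 0, 0, 2]; total = 5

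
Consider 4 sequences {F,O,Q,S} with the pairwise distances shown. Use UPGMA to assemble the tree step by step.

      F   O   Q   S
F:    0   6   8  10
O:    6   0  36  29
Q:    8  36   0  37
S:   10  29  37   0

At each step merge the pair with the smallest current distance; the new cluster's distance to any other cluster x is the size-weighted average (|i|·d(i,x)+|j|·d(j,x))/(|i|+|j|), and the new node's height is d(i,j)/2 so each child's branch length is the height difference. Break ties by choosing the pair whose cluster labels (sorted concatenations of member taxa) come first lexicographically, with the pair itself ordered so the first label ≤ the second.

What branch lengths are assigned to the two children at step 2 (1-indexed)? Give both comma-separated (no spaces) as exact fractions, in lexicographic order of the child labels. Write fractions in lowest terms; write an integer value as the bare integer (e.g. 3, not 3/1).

27/4,39/4

iteration 1: select F,O (d=6); attach at lengths (3, 3); label the merged cluster FO
  updated: d(FO,Q)=22, d(FO,S)=39/2
iteration 2: select FO,S (d=39/2); attach at lengths (27/4, 39/4); label the merged cluster FOS
  updated: d(FOS,Q)=27
iteration 3: select FOS,Q (d=27); attach at lengths (15/4, 27/2); label the merged cluster FOQS
final tree: (((F:3,O:3):27/4,S:39/4):15/4,Q:27/2)
total length: 159/4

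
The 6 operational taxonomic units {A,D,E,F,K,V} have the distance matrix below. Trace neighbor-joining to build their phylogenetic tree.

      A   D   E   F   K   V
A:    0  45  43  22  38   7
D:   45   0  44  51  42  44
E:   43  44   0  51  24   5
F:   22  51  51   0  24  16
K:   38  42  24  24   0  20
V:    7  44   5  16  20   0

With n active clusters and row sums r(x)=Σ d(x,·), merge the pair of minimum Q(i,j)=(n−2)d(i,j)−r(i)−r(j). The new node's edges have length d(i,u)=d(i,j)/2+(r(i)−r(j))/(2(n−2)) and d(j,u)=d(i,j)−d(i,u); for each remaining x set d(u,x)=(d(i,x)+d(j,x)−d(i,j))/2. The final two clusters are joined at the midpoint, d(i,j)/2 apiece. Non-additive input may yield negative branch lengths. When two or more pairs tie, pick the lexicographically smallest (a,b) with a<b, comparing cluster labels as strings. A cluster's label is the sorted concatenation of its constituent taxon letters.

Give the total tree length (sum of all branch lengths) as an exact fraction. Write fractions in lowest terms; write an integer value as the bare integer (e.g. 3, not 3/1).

1361/16

1. join E+V (d=5, Q=-239) ⇒ EV; edges |E|=95/8, |V|=-55/8
  updated: d(A,EV)=45/2, d(D,EV)=83/2, d(EV,F)=31, d(EV,K)=39/2
2. join A+F (d=22, Q=-379/2) ⇒ AF; edges |A|=131/12, |F|=133/12
  updated: d(AF,D)=37, d(AF,EV)=63/4, d(AF,K)=20
3. join AF+D (d=37, Q=-477/4) ⇒ ADF; edges |AF|=105/16, |D|=487/16
  updated: d(ADF,EV)=81/8, d(ADF,K)=25/2
4. join ADF+EV (d=81/8, Q=-337/8) ⇒ ADEFV; edges |ADF|=25/16, |EV|=137/16
  updated: d(ADEFV,K)=175/16
5. join ADEFV+K (d=175/16) ⇒ ADEFKV; edges |ADEFV|=175/32, |K|=175/32
final tree: ((((A:131/12,F:133/12):105/16,D:487/16):25/16,(E:95/8,V:-55/8):137/16):175/32,K:175/32)
total length: 1361/16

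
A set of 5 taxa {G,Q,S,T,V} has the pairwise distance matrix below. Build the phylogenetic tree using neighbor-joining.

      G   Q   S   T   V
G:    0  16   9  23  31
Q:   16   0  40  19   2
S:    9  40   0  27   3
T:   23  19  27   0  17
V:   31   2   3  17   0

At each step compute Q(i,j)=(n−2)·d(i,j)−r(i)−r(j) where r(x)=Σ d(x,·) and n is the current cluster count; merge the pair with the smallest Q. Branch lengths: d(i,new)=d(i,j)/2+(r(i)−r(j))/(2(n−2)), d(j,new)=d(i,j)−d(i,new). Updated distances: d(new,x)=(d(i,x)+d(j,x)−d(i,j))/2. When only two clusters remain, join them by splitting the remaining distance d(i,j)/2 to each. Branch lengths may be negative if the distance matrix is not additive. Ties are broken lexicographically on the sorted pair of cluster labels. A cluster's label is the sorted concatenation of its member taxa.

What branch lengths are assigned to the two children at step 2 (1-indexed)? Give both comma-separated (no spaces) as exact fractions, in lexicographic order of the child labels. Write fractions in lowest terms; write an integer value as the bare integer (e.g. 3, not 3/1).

41/4,41/4

iteration 1: select G,S (d=9, Q=-131); attach at lengths (9/2, 9/2); label the merged cluster GS
  updated: d(GS,Q)=47/2, d(GS,T)=41/2, d(GS,V)=25/2
iteration 2: select GS,T (d=41/2, Q=-72); attach at lengths (41/4, 41/4); label the merged cluster GST
  updated: d(GST,Q)=11, d(GST,V)=9/2
iteration 3: select GST,Q (d=11, Q=-35/2); attach at lengths (27/4, 17/4); label the merged cluster GQST
  updated: d(GQST,V)=-9/4
iteration 4: select GQST,V (d=-9/4); attach at lengths (-9/8, -9/8); label the merged cluster GQSTV
final tree: ((((G:9/2,S:9/2):41/4,T:41/4):27/4,Q:17/4):-9/8,V:-9/8)
total length: 153/4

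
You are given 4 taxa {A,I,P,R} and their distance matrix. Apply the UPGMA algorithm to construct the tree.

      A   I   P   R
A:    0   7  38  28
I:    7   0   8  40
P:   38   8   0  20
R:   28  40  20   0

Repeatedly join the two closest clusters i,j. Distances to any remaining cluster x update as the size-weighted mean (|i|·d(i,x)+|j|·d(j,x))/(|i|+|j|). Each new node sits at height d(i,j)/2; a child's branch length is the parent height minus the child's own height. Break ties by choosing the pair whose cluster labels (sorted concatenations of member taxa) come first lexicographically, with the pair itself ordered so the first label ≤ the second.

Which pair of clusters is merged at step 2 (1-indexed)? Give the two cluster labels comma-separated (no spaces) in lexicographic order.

P,R

step 1: merge (A,I) at d=7; branch lengths A→7/2, I→7/2; new cluster AI
  updated: d(AI,P)=23, d(AI,R)=34
step 2: merge (P,R) at d=20; branch lengths P→10, R→10; new cluster PR
  updated: d(AI,PR)=57/2
step 3: merge (AI,PR) at d=57/2; branch lengths AI→43/4, PR→17/4; new cluster AIPR
final tree: ((A:7/2,I:7/2):43/4,(P:10,R:10):17/4)
total length: 42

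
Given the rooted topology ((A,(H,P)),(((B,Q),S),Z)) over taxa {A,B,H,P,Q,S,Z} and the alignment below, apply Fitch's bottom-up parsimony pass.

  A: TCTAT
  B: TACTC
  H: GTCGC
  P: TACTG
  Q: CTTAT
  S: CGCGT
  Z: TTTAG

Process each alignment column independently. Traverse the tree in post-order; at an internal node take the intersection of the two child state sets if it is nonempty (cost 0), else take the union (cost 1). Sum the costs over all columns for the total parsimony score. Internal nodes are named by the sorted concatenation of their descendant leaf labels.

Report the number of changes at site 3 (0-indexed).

[col 0] HP: children H:{G}, P:{T} ∪→ {G,T}; cost 1
[col 0] AHP: children A:{T}, HP:{G,T} ∩→ {T}; cost 0
[col 0] BQ: children B:{T}, Q:{C} ∪→ {C,T}; cost 1
[col 0] BQS: children BQ:{C,T}, S:{C} ∩→ {C}; cost 0
[col 0] BQSZ: children BQS:{C}, Z:{T} ∪→ {C,T}; cost 1
[col 0] ABHPQSZ: children AHP:{T}, BQSZ:{C,T} ∩→ {T}; cost 0
[col 1] HP: children H:{T}, P:{A} ∪→ {A,T}; cost 1
[col 1] AHP: children A:{C}, HP:{A,T} ∪→ {A,C,T}; cost 1
[col 1] BQ: children B:{A}, Q:{T} ∪→ {A,T}; cost 1
[col 1] BQS: children BQ:{A,T}, S:{G} ∪→ {A,G,T}; cost 1
[col 1] BQSZ: children BQS:{A,G,T}, Z:{T} ∩→ {T}; cost 0
[col 1] ABHPQSZ: children AHP:{A,C,T}, BQSZ:{T} ∩→ {T}; cost 0
[col 2] HP: children H:{C}, P:{C} ∩→ {C}; cost 0
[col 2] AHP: children A:{T}, HP:{C} ∪→ {C,T}; cost 1
[col 2] BQ: children B:{C}, Q:{T} ∪→ {C,T}; cost 1
[col 2] BQS: children BQ:{C,T}, S:{C} ∩→ {C}; cost 0
[col 2] BQSZ: children BQS:{C}, Z:{T} ∪→ {C,T}; cost 1
[col 2] ABHPQSZ: children AHP:{C,T}, BQSZ:{C,T} ∩→ {C,T}; cost 0
[col 3] HP: children H:{G}, P:{T} ∪→ {G,T}; cost 1
[col 3] AHP: children A:{A}, HP:{G,T} ∪→ {A,G,T}; cost 1
[col 3] BQ: children B:{T}, Q:{A} ∪→ {A,T}; cost 1
[col 3] BQS: children BQ:{A,T}, S:{G} ∪→ {A,G,T}; cost 1
[col 3] BQSZ: children BQS:{A,G,T}, Z:{A} ∩→ {A}; cost 0
[col 3] ABHPQSZ: children AHP:{A,G,T}, BQSZ:{A} ∩→ {A}; cost 0
[col 4] HP: children H:{C}, P:{G} ∪→ {C,G}; cost 1
[col 4] AHP: children A:{T}, HP:{C,G} ∪→ {C,G,T}; cost 1
[col 4] BQ: children B:{C}, Q:{T} ∪→ {C,T}; cost 1
[col 4] BQS: children BQ:{C,T}, S:{T} ∩→ {T}; cost 0
[col 4] BQSZ: children BQS:{T}, Z:{G} ∪→ {G,T}; cost 1
[col 4] ABHPQSZ: children AHP:{C,G,T}, BQSZ:{G,T} ∩→ {G,T}; cost 0
per-site changes: [3, 4, 3, 4, 4]; total = 18

4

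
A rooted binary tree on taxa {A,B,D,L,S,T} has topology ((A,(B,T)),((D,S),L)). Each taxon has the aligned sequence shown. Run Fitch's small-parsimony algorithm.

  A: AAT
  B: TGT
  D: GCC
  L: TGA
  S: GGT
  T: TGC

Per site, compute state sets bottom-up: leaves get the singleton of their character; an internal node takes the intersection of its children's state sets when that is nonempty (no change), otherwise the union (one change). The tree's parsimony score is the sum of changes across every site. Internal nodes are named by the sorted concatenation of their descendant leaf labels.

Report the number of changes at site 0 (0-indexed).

2

site 0, node BT: B={T} ∩ T={T} → {T} (+0)
site 0, node ABT: A={A} ∪ BT={T} → {A,T} (+1)
site 0, node DS: D={G} ∩ S={G} → {G} (+0)
site 0, node DLS: DS={G} ∪ L={T} → {G,T} (+1)
site 0, node ABDLST: ABT={A,T} ∩ DLS={G,T} → {T} (+0)
site 1, node BT: B={G} ∩ T={G} → {G} (+0)
site 1, node ABT: A={A} ∪ BT={G} → {A,G} (+1)
site 1, node DS: D={C} ∪ S={G} → {C,G} (+1)
site 1, node DLS: DS={C,G} ∩ L={G} → {G} (+0)
site 1, node ABDLST: ABT={A,G} ∩ DLS={G} → {G} (+0)
site 2, node BT: B={T} ∪ T={C} → {C,T} (+1)
site 2, node ABT: A={T} ∩ BT={C,T} → {T} (+0)
site 2, node DS: D={C} ∪ S={T} → {C,T} (+1)
site 2, node DLS: DS={C,T} ∪ L={A} → {A,C,T} (+1)
site 2, node ABDLST: ABT={T} ∩ DLS={A,C,T} → {T} (+0)
per-site changes: [2, 2, 3]; total = 7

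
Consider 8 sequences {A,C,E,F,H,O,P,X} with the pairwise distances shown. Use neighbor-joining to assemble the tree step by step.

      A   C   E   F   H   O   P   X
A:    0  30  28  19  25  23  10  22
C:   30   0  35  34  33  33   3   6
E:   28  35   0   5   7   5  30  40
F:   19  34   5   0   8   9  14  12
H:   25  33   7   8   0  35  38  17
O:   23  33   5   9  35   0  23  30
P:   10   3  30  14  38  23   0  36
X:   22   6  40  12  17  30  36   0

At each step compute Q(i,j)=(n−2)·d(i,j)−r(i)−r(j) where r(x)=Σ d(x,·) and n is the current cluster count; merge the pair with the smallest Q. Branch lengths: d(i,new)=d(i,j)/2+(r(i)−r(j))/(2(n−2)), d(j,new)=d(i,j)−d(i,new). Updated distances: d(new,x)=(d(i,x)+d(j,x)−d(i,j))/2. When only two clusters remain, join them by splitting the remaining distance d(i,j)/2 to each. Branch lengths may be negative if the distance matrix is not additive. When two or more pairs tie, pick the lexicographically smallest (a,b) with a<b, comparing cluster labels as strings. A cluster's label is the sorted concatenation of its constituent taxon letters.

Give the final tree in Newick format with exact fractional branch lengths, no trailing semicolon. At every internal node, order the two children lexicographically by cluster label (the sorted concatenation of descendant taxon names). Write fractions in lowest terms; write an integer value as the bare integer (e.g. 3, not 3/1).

step 1: merge (C,P) at d=3, Q=-310; branch lengths C→19/6, P→-1/6; new cluster CP
  updated: d(A,CP)=37/2, d(CP,E)=31, d(CP,F)=45/2, d(CP,H)=34, d(CP,O)=53/2, d(CP,X)=39/2
step 2: merge (E,O) at d=5, Q=-439/2; branch lengths E→5/4, O→15/4; new cluster EO
  updated: d(A,EO)=23, d(CP,EO)=105/4, d(EO,F)=9/2, d(EO,H)=37/2, d(EO,X)=65/2
step 3: merge (A,CP) at d=37/2, Q=-617/4; branch lengths A→243/32, CP→349/32; new cluster ACP
  updated: d(ACP,EO)=123/8, d(ACP,F)=23/2, d(ACP,H)=81/4, d(ACP,X)=23/2
step 4: merge (ACP,X) at d=23/2, Q=-777/8; branch lengths ACP→161/48, X→391/48; new cluster ACPX
  updated: d(ACPX,EO)=291/16, d(ACPX,F)=6, d(ACPX,H)=103/8
step 5: merge (ACPX,H) at d=103/8, Q=-811/16; branch lengths ACPX→375/64, H→449/64; new cluster ACHPX
  updated: d(ACHPX,EO)=381/32, d(ACHPX,F)=9/16
step 6: merge (ACHPX,EO) at d=381/32, Q=-543/32; branch lengths ACHPX→255/64, EO→507/64; new cluster ACEHOPX
  updated: d(ACEHOPX,F)=-219/64
step 7: merge (ACEHOPX,F) at d=-219/64; branch lengths ACEHOPX→-219/128, F→-219/128; new cluster ACEFHOPX
final tree: (((((A:243/32,(C:19/6,P:-1/6):349/32):161/48,X:391/48):375/64,H:449/64):255/64,(E:5/4,O:15/4):507/64):-219/128,F:-219/128)
total length: 3799/64

(((((A:243/32,(C:19/6,P:-1/6):349/32):161/48,X:391/48):375/64,H:449/64):255/64,(E:5/4,O:15/4):507/64):-219/128,F:-219/128)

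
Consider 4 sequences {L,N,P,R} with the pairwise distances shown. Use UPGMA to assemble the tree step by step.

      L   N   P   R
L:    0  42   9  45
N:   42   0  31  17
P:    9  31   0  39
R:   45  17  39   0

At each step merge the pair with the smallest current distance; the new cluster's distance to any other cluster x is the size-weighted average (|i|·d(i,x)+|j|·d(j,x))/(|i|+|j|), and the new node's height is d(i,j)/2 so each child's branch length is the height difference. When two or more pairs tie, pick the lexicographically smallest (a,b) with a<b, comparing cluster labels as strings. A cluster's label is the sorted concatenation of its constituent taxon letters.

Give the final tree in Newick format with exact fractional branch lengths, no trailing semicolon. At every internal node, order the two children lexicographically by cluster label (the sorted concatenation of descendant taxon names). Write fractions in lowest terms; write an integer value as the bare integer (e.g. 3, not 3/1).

1. join L+P (d=9) ⇒ LP; edges |L|=9/2, |P|=9/2
  updated: d(LP,N)=73/2, d(LP,R)=42
2. join N+R (d=17) ⇒ NR; edges |N|=17/2, |R|=17/2
  updated: d(LP,NR)=157/4
3. join LP+NR (d=157/4) ⇒ LNPR; edges |LP|=121/8, |NR|=89/8
final tree: ((L:9/2,P:9/2):121/8,(N:17/2,R:17/2):89/8)
total length: 209/4

((L:9/2,P:9/2):121/8,(N:17/2,R:17/2):89/8)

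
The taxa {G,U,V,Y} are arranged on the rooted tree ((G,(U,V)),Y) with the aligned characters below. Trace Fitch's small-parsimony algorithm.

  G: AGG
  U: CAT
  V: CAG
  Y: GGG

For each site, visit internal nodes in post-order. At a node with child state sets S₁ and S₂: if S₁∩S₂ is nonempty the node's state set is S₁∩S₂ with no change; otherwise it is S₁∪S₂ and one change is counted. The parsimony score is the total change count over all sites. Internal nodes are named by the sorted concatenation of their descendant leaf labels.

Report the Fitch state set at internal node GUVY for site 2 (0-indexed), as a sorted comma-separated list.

[col 0] UV: children U:{C}, V:{C} ∩→ {C}; cost 0
[col 0] GUV: children G:{A}, UV:{C} ∪→ {A,C}; cost 1
[col 0] GUVY: children GUV:{A,C}, Y:{G} ∪→ {A,C,G}; cost 1
[col 1] UV: children U:{A}, V:{A} ∩→ {A}; cost 0
[col 1] GUV: children G:{G}, UV:{A} ∪→ {A,G}; cost 1
[col 1] GUVY: children GUV:{A,G}, Y:{G} ∩→ {G}; cost 0
[col 2] UV: children U:{T}, V:{G} ∪→ {G,T}; cost 1
[col 2] GUV: children G:{G}, UV:{G,T} ∩→ {G}; cost 0
[col 2] GUVY: children GUV:{G}, Y:{G} ∩→ {G}; cost 0
per-site changes: [2, 1, 1]; total = 4

G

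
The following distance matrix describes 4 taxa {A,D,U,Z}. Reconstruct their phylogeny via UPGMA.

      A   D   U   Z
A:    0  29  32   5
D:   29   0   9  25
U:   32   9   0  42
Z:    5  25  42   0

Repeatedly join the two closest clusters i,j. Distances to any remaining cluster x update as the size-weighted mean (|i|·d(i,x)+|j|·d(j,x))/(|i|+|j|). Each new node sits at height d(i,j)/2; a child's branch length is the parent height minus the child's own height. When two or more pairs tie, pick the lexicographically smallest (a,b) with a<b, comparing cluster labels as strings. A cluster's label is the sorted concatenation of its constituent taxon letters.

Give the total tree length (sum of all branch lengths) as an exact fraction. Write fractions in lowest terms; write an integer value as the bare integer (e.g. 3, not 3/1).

iteration 1: select A,Z (d=5); attach at lengths (5/2, 5/2); label the merged cluster AZ
  updated: d(AZ,D)=27, d(AZ,U)=37
iteration 2: select D,U (d=9); attach at lengths (9/2, 9/2); label the merged cluster DU
  updated: d(AZ,DU)=32
iteration 3: select AZ,DU (d=32); attach at lengths (27/2, 23/2); label the merged cluster ADUZ
final tree: ((A:5/2,Z:5/2):27/2,(D:9/2,U:9/2):23/2)
total length: 39

39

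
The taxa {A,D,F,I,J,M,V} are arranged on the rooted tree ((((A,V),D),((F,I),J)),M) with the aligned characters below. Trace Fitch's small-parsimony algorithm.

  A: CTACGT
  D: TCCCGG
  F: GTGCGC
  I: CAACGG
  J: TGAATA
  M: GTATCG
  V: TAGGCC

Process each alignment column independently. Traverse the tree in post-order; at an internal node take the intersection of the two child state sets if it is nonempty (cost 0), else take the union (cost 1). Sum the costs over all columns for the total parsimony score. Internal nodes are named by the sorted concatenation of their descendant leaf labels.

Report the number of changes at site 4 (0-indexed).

[col 0] AV: children A:{C}, V:{T} ∪→ {C,T}; cost 1
[col 0] ADV: children AV:{C,T}, D:{T} ∩→ {T}; cost 0
[col 0] FI: children F:{G}, I:{C} ∪→ {C,G}; cost 1
[col 0] FIJ: children FI:{C,G}, J:{T} ∪→ {C,G,T}; cost 1
[col 0] ADFIJV: children ADV:{T}, FIJ:{C,G,T} ∩→ {T}; cost 0
[col 0] ADFIJMV: children ADFIJV:{T}, M:{G} ∪→ {G,T}; cost 1
[col 1] AV: children A:{T}, V:{A} ∪→ {A,T}; cost 1
[col 1] ADV: children AV:{A,T}, D:{C} ∪→ {A,C,T}; cost 1
[col 1] FI: children F:{T}, I:{A} ∪→ {A,T}; cost 1
[col 1] FIJ: children FI:{A,T}, J:{G} ∪→ {A,G,T}; cost 1
[col 1] ADFIJV: children ADV:{A,C,T}, FIJ:{A,G,T} ∩→ {A,T}; cost 0
[col 1] ADFIJMV: children ADFIJV:{A,T}, M:{T} ∩→ {T}; cost 0
[col 2] AV: children A:{A}, V:{G} ∪→ {A,G}; cost 1
[col 2] ADV: children AV:{A,G}, D:{C} ∪→ {A,C,G}; cost 1
[col 2] FI: children F:{G}, I:{A} ∪→ {A,G}; cost 1
[col 2] FIJ: children FI:{A,G}, J:{A} ∩→ {A}; cost 0
[col 2] ADFIJV: children ADV:{A,C,G}, FIJ:{A} ∩→ {A}; cost 0
[col 2] ADFIJMV: children ADFIJV:{A}, M:{A} ∩→ {A}; cost 0
[col 3] AV: children A:{C}, V:{G} ∪→ {C,G}; cost 1
[col 3] ADV: children AV:{C,G}, D:{C} ∩→ {C}; cost 0
[col 3] FI: children F:{C}, I:{C} ∩→ {C}; cost 0
[col 3] FIJ: children FI:{C}, J:{A} ∪→ {A,C}; cost 1
[col 3] ADFIJV: children ADV:{C}, FIJ:{A,C} ∩→ {C}; cost 0
[col 3] ADFIJMV: children ADFIJV:{C}, M:{T} ∪→ {C,T}; cost 1
[col 4] AV: children A:{G}, V:{C} ∪→ {C,G}; cost 1
[col 4] ADV: children AV:{C,G}, D:{G} ∩→ {G}; cost 0
[col 4] FI: children F:{G}, I:{G} ∩→ {G}; cost 0
[col 4] FIJ: children FI:{G}, J:{T} ∪→ {G,T}; cost 1
[col 4] ADFIJV: children ADV:{G}, FIJ:{G,T} ∩→ {G}; cost 0
[col 4] ADFIJMV: children ADFIJV:{G}, M:{C} ∪→ {C,G}; cost 1
[col 5] AV: children A:{T}, V:{C} ∪→ {C,T}; cost 1
[col 5] ADV: children AV:{C,T}, D:{G} ∪→ {C,G,T}; cost 1
[col 5] FI: children F:{C}, I:{G} ∪→ {C,G}; cost 1
[col 5] FIJ: children FI:{C,G}, J:{A} ∪→ {A,C,G}; cost 1
[col 5] ADFIJV: children ADV:{C,G,T}, FIJ:{A,C,G} ∩→ {C,G}; cost 0
[col 5] ADFIJMV: children ADFIJV:{C,G}, M:{G} ∩→ {G}; cost 0
per-site changes: [4, 4, 3, 3, 3, 4]; total = 21

3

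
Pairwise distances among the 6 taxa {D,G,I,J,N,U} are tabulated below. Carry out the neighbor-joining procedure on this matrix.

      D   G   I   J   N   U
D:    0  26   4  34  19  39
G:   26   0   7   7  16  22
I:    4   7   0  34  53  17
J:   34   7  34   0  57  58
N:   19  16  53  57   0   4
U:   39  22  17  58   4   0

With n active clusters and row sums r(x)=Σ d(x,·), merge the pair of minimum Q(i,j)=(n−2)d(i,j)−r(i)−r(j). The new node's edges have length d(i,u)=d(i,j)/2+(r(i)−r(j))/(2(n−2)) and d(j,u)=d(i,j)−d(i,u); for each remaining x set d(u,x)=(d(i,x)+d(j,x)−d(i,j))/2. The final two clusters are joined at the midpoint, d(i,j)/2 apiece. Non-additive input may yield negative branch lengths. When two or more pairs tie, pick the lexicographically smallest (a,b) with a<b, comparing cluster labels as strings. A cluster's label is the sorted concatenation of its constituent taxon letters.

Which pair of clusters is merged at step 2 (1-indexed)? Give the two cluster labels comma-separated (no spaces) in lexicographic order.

G,J

iteration 1: select N,U (d=4, Q=-273); attach at lengths (25/8, 7/8); label the merged cluster NU
  updated: d(D,NU)=27, d(G,NU)=17, d(I,NU)=33, d(J,NU)=111/2
iteration 2: select G,J (d=7, Q=-333/2); attach at lengths (-35/4, 63/4); label the merged cluster GJ
  updated: d(D,GJ)=53/2, d(GJ,I)=17, d(GJ,NU)=131/4
iteration 3: select D,I (d=4, Q=-207/2); attach at lengths (23/8, 9/8); label the merged cluster DI
  updated: d(DI,GJ)=79/4, d(DI,NU)=28
iteration 4: select DI,GJ (d=79/4, Q=-161/2); attach at lengths (15/2, 49/4); label the merged cluster DGIJ
  updated: d(DGIJ,NU)=41/2
iteration 5: select DGIJ,NU (d=41/2); attach at lengths (41/4, 41/4); label the merged cluster DGIJNU
final tree: (((D:23/8,I:9/8):15/2,(G:-35/4,J:63/4):49/4):41/4,(N:25/8,U:7/8):41/4)
total length: 221/4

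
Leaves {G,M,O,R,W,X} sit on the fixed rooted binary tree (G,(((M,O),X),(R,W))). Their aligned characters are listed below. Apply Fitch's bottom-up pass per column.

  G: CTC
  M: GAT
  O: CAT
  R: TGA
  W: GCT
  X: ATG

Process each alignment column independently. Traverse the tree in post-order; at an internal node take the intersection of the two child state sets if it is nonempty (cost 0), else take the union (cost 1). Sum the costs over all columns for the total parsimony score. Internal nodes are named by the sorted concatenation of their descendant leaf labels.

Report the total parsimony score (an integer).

10

[col 0] MO: children M:{G}, O:{C} ∪→ {C,G}; cost 1
[col 0] MOX: children MO:{C,G}, X:{A} ∪→ {A,C,G}; cost 1
[col 0] RW: children R:{T}, W:{G} ∪→ {G,T}; cost 1
[col 0] MORWX: children MOX:{A,C,G}, RW:{G,T} ∩→ {G}; cost 0
[col 0] GMORWX: children G:{C}, MORWX:{G} ∪→ {C,G}; cost 1
[col 1] MO: children M:{A}, O:{A} ∩→ {A}; cost 0
[col 1] MOX: children MO:{A}, X:{T} ∪→ {A,T}; cost 1
[col 1] RW: children R:{G}, W:{C} ∪→ {C,G}; cost 1
[col 1] MORWX: children MOX:{A,T}, RW:{C,G} ∪→ {A,C,G,T}; cost 1
[col 1] GMORWX: children G:{T}, MORWX:{A,C,G,T} ∩→ {T}; cost 0
[col 2] MO: children M:{T}, O:{T} ∩→ {T}; cost 0
[col 2] MOX: children MO:{T}, X:{G} ∪→ {G,T}; cost 1
[col 2] RW: children R:{A}, W:{T} ∪→ {A,T}; cost 1
[col 2] MORWX: children MOX:{G,T}, RW:{A,T} ∩→ {T}; cost 0
[col 2] GMORWX: children G:{C}, MORWX:{T} ∪→ {C,T}; cost 1
per-site changes: [4, 3, 3]; total = 10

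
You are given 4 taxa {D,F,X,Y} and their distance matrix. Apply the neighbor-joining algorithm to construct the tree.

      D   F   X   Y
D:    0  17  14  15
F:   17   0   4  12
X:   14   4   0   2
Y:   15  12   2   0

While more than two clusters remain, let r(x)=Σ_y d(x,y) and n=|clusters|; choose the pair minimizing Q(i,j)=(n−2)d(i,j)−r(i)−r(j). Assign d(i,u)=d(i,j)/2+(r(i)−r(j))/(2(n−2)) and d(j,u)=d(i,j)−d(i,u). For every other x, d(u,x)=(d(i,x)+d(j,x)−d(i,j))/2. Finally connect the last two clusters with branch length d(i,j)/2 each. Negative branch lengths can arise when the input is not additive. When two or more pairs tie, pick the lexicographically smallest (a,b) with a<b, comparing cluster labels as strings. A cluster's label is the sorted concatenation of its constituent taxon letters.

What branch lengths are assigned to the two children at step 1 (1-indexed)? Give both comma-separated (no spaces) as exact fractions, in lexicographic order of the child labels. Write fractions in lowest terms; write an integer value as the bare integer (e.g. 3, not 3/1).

47/4,21/4

iteration 1: select D,F (d=17, Q=-45); attach at lengths (47/4, 21/4); label the merged cluster DF
  updated: d(DF,X)=1/2, d(DF,Y)=5
iteration 2: select DF,X (d=1/2, Q=-15/2); attach at lengths (7/4, -5/4); label the merged cluster DFX
  updated: d(DFX,Y)=13/4
iteration 3: select DFX,Y (d=13/4); attach at lengths (13/8, 13/8); label the merged cluster DFXY
final tree: (((D:47/4,F:21/4):7/4,X:-5/4):13/8,Y:13/8)
total length: 83/4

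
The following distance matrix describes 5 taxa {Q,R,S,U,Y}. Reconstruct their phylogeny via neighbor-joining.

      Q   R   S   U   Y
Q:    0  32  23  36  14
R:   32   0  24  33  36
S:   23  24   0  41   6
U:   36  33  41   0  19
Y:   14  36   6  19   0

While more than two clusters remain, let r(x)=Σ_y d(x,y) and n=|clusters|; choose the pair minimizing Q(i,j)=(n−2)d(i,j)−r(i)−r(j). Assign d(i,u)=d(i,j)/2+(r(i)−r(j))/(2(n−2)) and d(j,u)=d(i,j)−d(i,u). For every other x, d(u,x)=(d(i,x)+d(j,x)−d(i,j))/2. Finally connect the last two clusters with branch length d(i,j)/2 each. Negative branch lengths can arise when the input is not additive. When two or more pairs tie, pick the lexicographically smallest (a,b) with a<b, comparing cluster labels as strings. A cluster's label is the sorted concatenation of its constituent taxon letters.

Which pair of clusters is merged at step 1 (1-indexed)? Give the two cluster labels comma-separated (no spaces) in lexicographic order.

R,U

1. join R+U (d=33, Q=-155) ⇒ RU; edges |R|=95/6, |U|=103/6
  updated: d(Q,RU)=35/2, d(RU,S)=16, d(RU,Y)=11
2. join Q+RU (d=35/2, Q=-64) ⇒ QRU; edges |Q|=45/4, |RU|=25/4
  updated: d(QRU,S)=43/4, d(QRU,Y)=15/4
3. join QRU+S (d=43/4, Q=-41/2) ⇒ QRSU; edges |QRU|=17/4, |S|=13/2
  updated: d(QRSU,Y)=-1/2
4. join QRSU+Y (d=-1/2) ⇒ QRSUY; edges |QRSU|=-1/4, |Y|=-1/4
final tree: (((Q:45/4,(R:95/6,U:103/6):25/4):17/4,S:13/2):-1/4,Y:-1/4)
total length: 243/4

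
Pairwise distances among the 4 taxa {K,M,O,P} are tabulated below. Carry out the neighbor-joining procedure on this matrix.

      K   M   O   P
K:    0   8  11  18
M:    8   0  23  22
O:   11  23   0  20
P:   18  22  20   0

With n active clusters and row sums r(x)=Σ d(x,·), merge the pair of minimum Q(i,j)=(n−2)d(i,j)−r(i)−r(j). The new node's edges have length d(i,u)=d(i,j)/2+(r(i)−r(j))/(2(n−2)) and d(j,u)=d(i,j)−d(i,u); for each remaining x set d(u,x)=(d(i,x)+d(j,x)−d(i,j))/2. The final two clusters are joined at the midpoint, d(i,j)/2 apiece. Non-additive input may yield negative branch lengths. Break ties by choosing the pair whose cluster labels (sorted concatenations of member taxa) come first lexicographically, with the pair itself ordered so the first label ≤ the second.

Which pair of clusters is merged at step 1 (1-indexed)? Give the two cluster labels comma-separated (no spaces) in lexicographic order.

K,M

step 1: merge (K,M) at d=8, Q=-74; branch lengths K→0, M→8; new cluster KM
  updated: d(KM,O)=13, d(KM,P)=16
step 2: merge (KM,O) at d=13, Q=-49; branch lengths KM→9/2, O→17/2; new cluster KMO
  updated: d(KMO,P)=23/2
step 3: merge (KMO,P) at d=23/2; branch lengths KMO→23/4, P→23/4; new cluster KMOP
final tree: (((K:0,M:8):9/2,O:17/2):23/4,P:23/4)
total length: 65/2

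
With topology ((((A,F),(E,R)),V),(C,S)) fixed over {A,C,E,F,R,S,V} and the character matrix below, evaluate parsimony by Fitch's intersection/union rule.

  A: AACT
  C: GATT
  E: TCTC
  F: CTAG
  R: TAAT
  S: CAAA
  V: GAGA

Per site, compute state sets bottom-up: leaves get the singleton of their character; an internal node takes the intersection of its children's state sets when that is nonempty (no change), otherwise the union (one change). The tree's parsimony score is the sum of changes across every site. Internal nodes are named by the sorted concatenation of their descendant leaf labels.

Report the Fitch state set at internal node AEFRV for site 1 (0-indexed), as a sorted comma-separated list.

site 0, node AF: A={A} ∪ F={C} → {A,C} (+1)
site 0, node ER: E={T} ∩ R={T} → {T} (+0)
site 0, node AEFR: AF={A,C} ∪ ER={T} → {A,C,T} (+1)
site 0, node AEFRV: AEFR={A,C,T} ∪ V={G} → {A,C,G,T} (+1)
site 0, node CS: C={G} ∪ S={C} → {C,G} (+1)
site 0, node ACEFRSV: AEFRV={A,C,G,T} ∩ CS={C,G} → {C,G} (+0)
site 1, node AF: A={A} ∪ F={T} → {A,T} (+1)
site 1, node ER: E={C} ∪ R={A} → {A,C} (+1)
site 1, node AEFR: AF={A,T} ∩ ER={A,C} → {A} (+0)
site 1, node AEFRV: AEFR={A} ∩ V={A} → {A} (+0)
site 1, node CS: C={A} ∩ S={A} → {A} (+0)
site 1, node ACEFRSV: AEFRV={A} ∩ CS={A} → {A} (+0)
site 2, node AF: A={C} ∪ F={A} → {A,C} (+1)
site 2, node ER: E={T} ∪ R={A} → {A,T} (+1)
site 2, node AEFR: AF={A,C} ∩ ER={A,T} → {A} (+0)
site 2, node AEFRV: AEFR={A} ∪ V={G} → {A,G} (+1)
site 2, node CS: C={T} ∪ S={A} → {A,T} (+1)
site 2, node ACEFRSV: AEFRV={A,G} ∩ CS={A,T} → {A} (+0)
site 3, node AF: A={T} ∪ F={G} → {G,T} (+1)
site 3, node ER: E={C} ∪ R={T} → {C,T} (+1)
site 3, node AEFR: AF={G,T} ∩ ER={C,T} → {T} (+0)
site 3, node AEFRV: AEFR={T} ∪ V={A} → {A,T} (+1)
site 3, node CS: C={T} ∪ S={A} → {A,T} (+1)
site 3, node ACEFRSV: AEFRV={A,T} ∩ CS={A,T} → {A,T} (+0)
per-site changes: [4, 2, 4, 4]; total = 14

A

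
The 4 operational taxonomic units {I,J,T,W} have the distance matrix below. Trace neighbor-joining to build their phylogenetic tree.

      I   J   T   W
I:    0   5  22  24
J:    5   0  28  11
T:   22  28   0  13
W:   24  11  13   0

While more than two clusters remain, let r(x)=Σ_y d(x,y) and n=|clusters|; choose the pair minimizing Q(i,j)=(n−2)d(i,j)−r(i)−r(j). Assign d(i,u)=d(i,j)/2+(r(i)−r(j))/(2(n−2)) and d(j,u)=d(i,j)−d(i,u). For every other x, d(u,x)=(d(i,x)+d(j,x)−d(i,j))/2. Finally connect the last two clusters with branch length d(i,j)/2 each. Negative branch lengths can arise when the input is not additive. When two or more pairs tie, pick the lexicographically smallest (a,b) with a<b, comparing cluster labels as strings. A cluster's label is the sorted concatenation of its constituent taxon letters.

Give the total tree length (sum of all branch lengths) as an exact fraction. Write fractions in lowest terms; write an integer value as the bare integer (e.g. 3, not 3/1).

iteration 1: select I,J (d=5, Q=-85); attach at lengths (17/4, 3/4); label the merged cluster IJ
  updated: d(IJ,T)=45/2, d(IJ,W)=15
iteration 2: select IJ,T (d=45/2, Q=-101/2); attach at lengths (49/4, 41/4); label the merged cluster IJT
  updated: d(IJT,W)=11/4
iteration 3: select IJT,W (d=11/4); attach at lengths (11/8, 11/8); label the merged cluster IJTW
final tree: (((I:17/4,J:3/4):49/4,T:41/4):11/8,W:11/8)
total length: 121/4

121/4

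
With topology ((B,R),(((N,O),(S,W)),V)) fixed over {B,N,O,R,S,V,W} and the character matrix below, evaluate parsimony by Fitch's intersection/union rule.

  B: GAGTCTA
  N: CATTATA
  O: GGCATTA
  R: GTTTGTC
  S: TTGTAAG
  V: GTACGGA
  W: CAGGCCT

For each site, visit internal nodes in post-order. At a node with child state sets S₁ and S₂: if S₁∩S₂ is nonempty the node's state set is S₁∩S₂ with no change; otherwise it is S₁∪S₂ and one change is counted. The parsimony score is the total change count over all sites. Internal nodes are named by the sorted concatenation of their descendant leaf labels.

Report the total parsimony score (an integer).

24

site 0, node BR: B={G} ∩ R={G} → {G} (+0)
site 0, node NO: N={C} ∪ O={G} → {C,G} (+1)
site 0, node SW: S={T} ∪ W={C} → {C,T} (+1)
site 0, node NOSW: NO={C,G} ∩ SW={C,T} → {C} (+0)
site 0, node NOSVW: NOSW={C} ∪ V={G} → {C,G} (+1)
site 0, node BNORSVW: BR={G} ∩ NOSVW={C,G} → {G} (+0)
site 1, node BR: B={A} ∪ R={T} → {A,T} (+1)
site 1, node NO: N={A} ∪ O={G} → {A,G} (+1)
site 1, node SW: S={T} ∪ W={A} → {A,T} (+1)
site 1, node NOSW: NO={A,G} ∩ SW={A,T} → {A} (+0)
site 1, node NOSVW: NOSW={A} ∪ V={T} → {A,T} (+1)
site 1, node BNORSVW: BR={A,T} ∩ NOSVW={A,T} → {A,T} (+0)
site 2, node BR: B={G} ∪ R={T} → {G,T} (+1)
site 2, node NO: N={T} ∪ O={C} → {C,T} (+1)
site 2, node SW: S={G} ∩ W={G} → {G} (+0)
site 2, node NOSW: NO={C,T} ∪ SW={G} → {C,G,T} (+1)
site 2, node NOSVW: NOSW={C,G,T} ∪ V={A} → {A,C,G,T} (+1)
site 2, node BNORSVW: BR={G,T} ∩ NOSVW={A,C,G,T} → {G,T} (+0)
site 3, node BR: B={T} ∩ R={T} → {T} (+0)
site 3, node NO: N={T} ∪ O={A} → {A,T} (+1)
site 3, node SW: S={T} ∪ W={G} → {G,T} (+1)
site 3, node NOSW: NO={A,T} ∩ SW={G,T} → {T} (+0)
site 3, node NOSVW: NOSW={T} ∪ V={C} → {C,T} (+1)
site 3, node BNORSVW: BR={T} ∩ NOSVW={C,T} → {T} (+0)
site 4, node BR: B={C} ∪ R={G} → {C,G} (+1)
site 4, node NO: N={A} ∪ O={T} → {A,T} (+1)
site 4, node SW: S={A} ∪ W={C} → {A,C} (+1)
site 4, node NOSW: NO={A,T} ∩ SW={A,C} → {A} (+0)
site 4, node NOSVW: NOSW={A} ∪ V={G} → {A,G} (+1)
site 4, node BNORSVW: BR={C,G} ∩ NOSVW={A,G} → {G} (+0)
site 5, node BR: B={T} ∩ R={T} → {T} (+0)
site 5, node NO: N={T} ∩ O={T} → {T} (+0)
site 5, node SW: S={A} ∪ W={C} → {A,C} (+1)
site 5, node NOSW: NO={T} ∪ SW={A,C} → {A,C,T} (+1)
site 5, node NOSVW: NOSW={A,C,T} ∪ V={G} → {A,C,G,T} (+1)
site 5, node BNORSVW: BR={T} ∩ NOSVW={A,C,G,T} → {T} (+0)
site 6, node BR: B={A} ∪ R={C} → {A,C} (+1)
site 6, node NO: N={A} ∩ O={A} → {A} (+0)
site 6, node SW: S={G} ∪ W={T} → {G,T} (+1)
site 6, node NOSW: NO={A} ∪ SW={G,T} → {A,G,T} (+1)
site 6, node NOSVW: NOSW={A,G,T} ∩ V={A} → {A} (+0)
site 6, node BNORSVW: BR={A,C} ∩ NOSVW={A} → {A} (+0)
per-site changes: [3, 4, 4, 3, 4, 3, 3]; total = 24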